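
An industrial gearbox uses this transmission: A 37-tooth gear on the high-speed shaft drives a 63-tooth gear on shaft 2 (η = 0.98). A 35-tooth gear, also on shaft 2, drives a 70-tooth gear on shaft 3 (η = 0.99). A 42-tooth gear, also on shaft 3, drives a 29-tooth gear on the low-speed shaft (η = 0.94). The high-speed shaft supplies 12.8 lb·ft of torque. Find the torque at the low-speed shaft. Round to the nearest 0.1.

After the gear mesh (63/37): 12.8 × 1.7027 × 0.98 = 21.359 lb·ft
After the gear mesh (70/35): 21.359 × 2 × 0.99 = 42.29 lb·ft
After the gear mesh (29/42): 42.29 × 0.69048 × 0.94 = 27.448 lb·ft

27.4 lb·ft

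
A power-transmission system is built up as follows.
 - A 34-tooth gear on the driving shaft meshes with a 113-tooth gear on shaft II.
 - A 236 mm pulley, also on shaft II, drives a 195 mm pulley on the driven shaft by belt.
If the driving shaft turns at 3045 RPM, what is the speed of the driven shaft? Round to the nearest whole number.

1109 RPM

the driving shaft → shaft II (gear mesh, 113/34): 3045 ÷ 3.3235 = 916.19 RPM
shaft II → the driven shaft (belt, 195/236): 916.19 ÷ 0.82627 = 1108.8 RPM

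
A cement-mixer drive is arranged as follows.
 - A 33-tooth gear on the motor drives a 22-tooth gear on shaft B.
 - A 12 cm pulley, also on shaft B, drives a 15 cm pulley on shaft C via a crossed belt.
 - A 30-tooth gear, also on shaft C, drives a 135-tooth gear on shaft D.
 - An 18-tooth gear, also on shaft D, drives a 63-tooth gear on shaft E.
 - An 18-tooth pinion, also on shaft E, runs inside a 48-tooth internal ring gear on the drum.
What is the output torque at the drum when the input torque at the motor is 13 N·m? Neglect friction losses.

Gear mesh: ratio = 22/33 = 0.66667; torque at shaft B = 13 × 0.66667 = 8.6667 N·m.
Belt: ratio = 15/12 = 1.25; torque at shaft C = 8.6667 × 1.25 = 10.833 N·m.
Gear mesh: ratio = 135/30 = 4.5; torque at shaft D = 10.833 × 4.5 = 48.75 N·m.
Gear mesh: ratio = 63/18 = 3.5; torque at shaft E = 48.75 × 3.5 = 170.62 N·m.
Internal gear: ratio = 48/18 = 2.6667; torque at the drum = 170.62 × 2.6667 = 455 N·m.

455 N·m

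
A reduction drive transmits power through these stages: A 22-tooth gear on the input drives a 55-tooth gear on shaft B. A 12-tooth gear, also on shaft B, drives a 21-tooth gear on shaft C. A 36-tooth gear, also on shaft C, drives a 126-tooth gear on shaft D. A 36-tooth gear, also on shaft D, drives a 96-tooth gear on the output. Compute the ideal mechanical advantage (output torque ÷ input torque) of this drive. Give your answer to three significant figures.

Each stage contributes driven/driver: gear mesh 55/22 = 2.5, gear mesh 21/12 = 1.75, gear mesh 126/36 = 3.5, gear mesh 96/36 = 2.6667.
Overall: 2.5 × 1.75 × 3.5 × 2.6667 = 40.833.

40.8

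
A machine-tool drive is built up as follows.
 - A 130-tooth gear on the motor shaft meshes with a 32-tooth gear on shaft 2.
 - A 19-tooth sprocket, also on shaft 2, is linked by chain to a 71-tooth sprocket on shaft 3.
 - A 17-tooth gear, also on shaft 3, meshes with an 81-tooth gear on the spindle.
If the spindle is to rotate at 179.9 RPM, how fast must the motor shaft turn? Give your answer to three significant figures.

Overall ratio R = 0.24615 × 3.7368 × 4.7647 = 4.3828.
Required input speed = output speed × R = 179.9 × 4.3828 = 788.46 RPM.

788 RPM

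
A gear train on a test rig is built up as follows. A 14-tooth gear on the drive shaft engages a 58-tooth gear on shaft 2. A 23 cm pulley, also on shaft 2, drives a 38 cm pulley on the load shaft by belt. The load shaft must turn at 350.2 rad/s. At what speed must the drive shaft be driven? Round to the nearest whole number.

Overall ratio R = 4.1429 × 1.6522 = 6.8447.
Required input speed = output speed × R = 350.2 × 6.8447 = 2397 rad/s.

2397 rad/s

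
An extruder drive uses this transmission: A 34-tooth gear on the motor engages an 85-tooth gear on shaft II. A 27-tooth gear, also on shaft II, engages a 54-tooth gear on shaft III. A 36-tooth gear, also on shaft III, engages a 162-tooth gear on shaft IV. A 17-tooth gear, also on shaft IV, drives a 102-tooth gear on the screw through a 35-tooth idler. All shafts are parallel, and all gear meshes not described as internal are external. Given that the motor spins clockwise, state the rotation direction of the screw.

the motor → shaft II: external mesh, 1 reversal → CCW.
shaft II → shaft III: external mesh, 1 reversal → CW.
shaft III → shaft IV: external mesh, 1 reversal → CCW.
shaft IV → the screw: driver → idler → driven is 2 external meshes, 2 reversals → CCW.
5 reversals in total — an odd number — so the screw turns opposite to the motor.

counterclockwise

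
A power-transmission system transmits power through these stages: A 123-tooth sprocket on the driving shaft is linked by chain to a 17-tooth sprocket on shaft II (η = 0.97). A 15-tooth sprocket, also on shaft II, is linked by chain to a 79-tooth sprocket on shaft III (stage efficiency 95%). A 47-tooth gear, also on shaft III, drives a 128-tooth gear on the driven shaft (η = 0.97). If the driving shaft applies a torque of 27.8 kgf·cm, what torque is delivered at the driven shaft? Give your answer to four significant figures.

Chain: ratio = 17/123 = 0.13821; torque at shaft II = 27.8 × 0.13821 × 0.97 = 3.727 kgf·cm.
Chain: ratio = 79/15 = 5.2667; torque at shaft III = 3.727 × 5.2667 × 0.95 = 18.647 kgf·cm.
Gear mesh: ratio = 128/47 = 2.7234; torque at the driven shaft = 18.647 × 2.7234 × 0.97 = 49.261 kgf·cm.

49.26 kgf·cm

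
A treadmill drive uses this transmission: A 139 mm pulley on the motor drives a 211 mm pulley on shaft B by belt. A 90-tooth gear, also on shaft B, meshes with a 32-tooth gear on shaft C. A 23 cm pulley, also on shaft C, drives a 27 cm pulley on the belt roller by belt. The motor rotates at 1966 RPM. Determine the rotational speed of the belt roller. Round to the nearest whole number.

the motor → shaft B (belt, 211/139): 1966 ÷ 1.518 = 1295.1 RPM
shaft B → shaft C (gear mesh, 32/90): 1295.1 ÷ 0.35556 = 3642.6 RPM
shaft C → the belt roller (belt, 27/23): 3642.6 ÷ 1.1739 = 3102.9 RPM

3103 RPM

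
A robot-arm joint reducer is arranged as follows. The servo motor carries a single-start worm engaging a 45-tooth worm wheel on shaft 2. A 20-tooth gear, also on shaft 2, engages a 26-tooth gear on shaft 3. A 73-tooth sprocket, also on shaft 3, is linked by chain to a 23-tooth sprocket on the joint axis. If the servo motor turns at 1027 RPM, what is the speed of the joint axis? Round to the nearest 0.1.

55.7 RPM

worm 45/1 = 45 → 1027/45 = 22.822 RPM
gear mesh 26/20 = 1.3 → 22.822/1.3 = 17.556 RPM
chain 23/73 = 0.31507 → 17.556/0.31507 = 55.72 RPM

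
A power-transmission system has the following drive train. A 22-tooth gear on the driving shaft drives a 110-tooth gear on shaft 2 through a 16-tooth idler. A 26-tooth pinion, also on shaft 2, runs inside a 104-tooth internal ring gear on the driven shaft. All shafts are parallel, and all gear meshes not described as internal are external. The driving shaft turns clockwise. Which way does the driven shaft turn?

the driving shaft → shaft 2: driver → idler → driven is 2 external meshes, 2 reversals → CW.
shaft 2 → the driven shaft: internal mesh, same direction → CW.
2 reversals in total — an even number — so the driven shaft turns the same way as the driving shaft.

clockwise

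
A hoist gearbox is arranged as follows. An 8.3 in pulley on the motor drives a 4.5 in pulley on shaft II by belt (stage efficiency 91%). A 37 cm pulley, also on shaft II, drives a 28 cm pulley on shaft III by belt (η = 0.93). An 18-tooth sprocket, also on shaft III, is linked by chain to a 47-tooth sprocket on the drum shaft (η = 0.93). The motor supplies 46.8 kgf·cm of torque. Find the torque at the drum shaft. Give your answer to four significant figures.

39.46 kgf·cm

belt 4.5/8.3 = 0.54217 → τ = 46.8·0.54217·0.91 = 23.09 kgf·cm
belt 28/37 = 0.75676 → τ = 23.09·0.75676·0.93 = 16.25 kgf·cm
chain 47/18 = 2.6111 → τ = 16.25·2.6111·0.93 = 39.461 kgf·cm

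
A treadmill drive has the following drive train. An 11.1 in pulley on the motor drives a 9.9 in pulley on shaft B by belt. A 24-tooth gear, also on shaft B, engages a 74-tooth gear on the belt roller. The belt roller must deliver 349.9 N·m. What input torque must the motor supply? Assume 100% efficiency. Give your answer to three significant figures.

127 N·m

Overall ratio R = 0.89189 × 3.0833 = 2.75.
Input torque = output torque / R = 349.9 / 2.75 = 127.24 N·m.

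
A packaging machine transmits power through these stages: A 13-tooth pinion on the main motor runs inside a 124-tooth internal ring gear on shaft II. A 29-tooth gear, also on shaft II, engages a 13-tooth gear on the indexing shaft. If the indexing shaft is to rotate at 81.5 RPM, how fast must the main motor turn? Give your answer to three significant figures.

Overall ratio R = 9.5385 × 0.44828 = 4.2759.
Required input speed = output speed × R = 81.5 × 4.2759 = 348.48 RPM.

348 RPM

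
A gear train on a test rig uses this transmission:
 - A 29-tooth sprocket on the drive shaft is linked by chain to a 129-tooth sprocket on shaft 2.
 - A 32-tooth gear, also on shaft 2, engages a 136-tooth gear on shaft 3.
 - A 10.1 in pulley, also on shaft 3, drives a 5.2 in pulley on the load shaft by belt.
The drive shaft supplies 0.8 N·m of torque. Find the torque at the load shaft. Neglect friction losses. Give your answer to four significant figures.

7.787 N·m

Chain: ratio = 129/29 = 4.4483; torque at shaft 2 = 0.8 × 4.4483 = 3.5586 N·m.
Gear mesh: ratio = 136/32 = 4.25; torque at shaft 3 = 3.5586 × 4.25 = 15.124 N·m.
Belt: ratio = 5.2/10.1 = 0.51485; torque at the load shaft = 15.124 × 0.51485 = 7.7867 N·m.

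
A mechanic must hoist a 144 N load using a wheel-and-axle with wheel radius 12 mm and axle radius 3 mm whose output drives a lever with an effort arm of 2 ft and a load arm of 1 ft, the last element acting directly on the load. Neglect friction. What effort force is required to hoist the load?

18 N

Wheel-and-axle MA = R/r = 12/3 = 4.
Lever MA = effort arm / load arm = 2/1 = 2.
Combined ideal MA = 4 × 2 = 8.
Effort = load / MA = 144 / 8 = 18 N.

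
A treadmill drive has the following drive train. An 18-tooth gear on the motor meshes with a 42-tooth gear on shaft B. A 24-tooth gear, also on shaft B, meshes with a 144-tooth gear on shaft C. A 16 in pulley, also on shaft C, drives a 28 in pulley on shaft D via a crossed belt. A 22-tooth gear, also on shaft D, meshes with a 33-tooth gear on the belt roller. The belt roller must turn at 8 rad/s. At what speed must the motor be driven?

294 rad/s

Overall ratio R = 2.3333 × 6 × 1.75 × 1.5 = 36.75.
Required input speed = output speed × R = 8 × 36.75 = 294 rad/s.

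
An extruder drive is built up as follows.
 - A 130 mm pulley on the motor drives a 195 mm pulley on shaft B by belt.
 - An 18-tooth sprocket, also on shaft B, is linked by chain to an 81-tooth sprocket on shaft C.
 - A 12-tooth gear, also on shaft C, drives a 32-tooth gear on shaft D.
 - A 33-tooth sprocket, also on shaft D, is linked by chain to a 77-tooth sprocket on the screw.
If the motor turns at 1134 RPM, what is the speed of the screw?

27 RPM

belt 195/130 = 1.5 → 1134/1.5 = 756 RPM
chain 81/18 = 4.5 → 756/4.5 = 168 RPM
gear mesh 32/12 = 2.6667 → 168/2.6667 = 63 RPM
chain 77/33 = 2.3333 → 63/2.3333 = 27 RPM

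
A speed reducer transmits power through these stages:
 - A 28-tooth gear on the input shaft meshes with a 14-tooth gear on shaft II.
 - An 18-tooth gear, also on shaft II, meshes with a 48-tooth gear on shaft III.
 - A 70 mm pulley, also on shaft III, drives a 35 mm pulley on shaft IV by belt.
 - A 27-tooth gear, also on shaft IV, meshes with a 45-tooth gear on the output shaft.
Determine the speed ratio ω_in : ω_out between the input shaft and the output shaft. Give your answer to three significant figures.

1.11

Each stage contributes driven/driver: gear mesh 14/28 = 0.5, gear mesh 48/18 = 2.6667, belt 35/70 = 0.5, gear mesh 45/27 = 1.6667.
Overall: 0.5 × 2.6667 × 0.5 × 1.6667 = 1.1111.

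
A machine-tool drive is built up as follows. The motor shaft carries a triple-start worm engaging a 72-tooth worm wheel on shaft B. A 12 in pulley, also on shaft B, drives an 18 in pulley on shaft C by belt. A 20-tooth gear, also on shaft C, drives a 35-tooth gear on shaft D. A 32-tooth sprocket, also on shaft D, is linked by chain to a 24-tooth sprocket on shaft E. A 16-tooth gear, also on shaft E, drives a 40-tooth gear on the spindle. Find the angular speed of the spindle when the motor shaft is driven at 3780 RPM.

worm 72/3 = 24 → 3780/24 = 157.5 RPM
belt 18/12 = 1.5 → 157.5/1.5 = 105 RPM
gear mesh 35/20 = 1.75 → 105/1.75 = 60 RPM
chain 24/32 = 0.75 → 60/0.75 = 80 RPM
gear mesh 40/16 = 2.5 → 80/2.5 = 32 RPM

32 RPM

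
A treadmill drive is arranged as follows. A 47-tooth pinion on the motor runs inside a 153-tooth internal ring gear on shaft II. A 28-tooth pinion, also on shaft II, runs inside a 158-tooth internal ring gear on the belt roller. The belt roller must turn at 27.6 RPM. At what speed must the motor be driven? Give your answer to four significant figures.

Overall ratio R = 3.2553 × 5.6429 = 18.369.
Required input speed = output speed × R = 27.6 × 18.369 = 506.99 RPM.

507.0 RPM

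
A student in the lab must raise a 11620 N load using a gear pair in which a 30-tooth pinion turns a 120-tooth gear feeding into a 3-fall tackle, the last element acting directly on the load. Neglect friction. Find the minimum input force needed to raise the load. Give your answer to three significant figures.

968 N

Gear pair MA = 120/30 = 4.
Block-and-tackle MA = number of supporting rope parts = 3.
Combined ideal MA = 4 × 3 = 12.
Effort = load / MA = 11620 / 12 = 968.33 N.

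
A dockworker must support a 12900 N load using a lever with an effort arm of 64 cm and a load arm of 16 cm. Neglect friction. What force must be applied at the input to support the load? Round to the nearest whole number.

Lever MA = effort arm / load arm = 64/16 = 4.
Effort = load / MA = 12900 / 4 = 3225 N.

3225 N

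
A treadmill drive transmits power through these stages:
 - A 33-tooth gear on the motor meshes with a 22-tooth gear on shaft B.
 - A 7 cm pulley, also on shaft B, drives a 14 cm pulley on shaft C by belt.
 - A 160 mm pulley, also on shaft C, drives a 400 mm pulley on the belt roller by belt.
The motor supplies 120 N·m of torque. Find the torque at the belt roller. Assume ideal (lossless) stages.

400 N·m

Gear mesh: ratio = 22/33 = 0.66667; torque at shaft B = 120 × 0.66667 = 80 N·m.
Belt: ratio = 14/7 = 2; torque at shaft C = 80 × 2 = 160 N·m.
Belt: ratio = 400/160 = 2.5; torque at the belt roller = 160 × 2.5 = 400 N·m.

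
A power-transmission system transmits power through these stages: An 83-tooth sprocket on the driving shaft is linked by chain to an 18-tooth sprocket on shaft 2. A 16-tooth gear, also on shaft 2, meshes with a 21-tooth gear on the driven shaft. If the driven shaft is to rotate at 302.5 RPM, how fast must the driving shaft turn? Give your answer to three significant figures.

86.1 RPM

Overall ratio R = 0.21687 × 1.3125 = 0.28464.
Required input speed = output speed × R = 302.5 × 0.28464 = 86.103 RPM.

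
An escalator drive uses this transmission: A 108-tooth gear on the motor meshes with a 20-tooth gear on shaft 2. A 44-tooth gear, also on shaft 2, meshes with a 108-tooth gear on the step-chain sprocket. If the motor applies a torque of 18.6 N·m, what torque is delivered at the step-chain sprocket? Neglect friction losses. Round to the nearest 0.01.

8.45 N·m

After the gear mesh (20/108): 18.6 × 0.18519 = 3.4444 N·m
After the gear mesh (108/44): 3.4444 × 2.4545 = 8.4545 N·m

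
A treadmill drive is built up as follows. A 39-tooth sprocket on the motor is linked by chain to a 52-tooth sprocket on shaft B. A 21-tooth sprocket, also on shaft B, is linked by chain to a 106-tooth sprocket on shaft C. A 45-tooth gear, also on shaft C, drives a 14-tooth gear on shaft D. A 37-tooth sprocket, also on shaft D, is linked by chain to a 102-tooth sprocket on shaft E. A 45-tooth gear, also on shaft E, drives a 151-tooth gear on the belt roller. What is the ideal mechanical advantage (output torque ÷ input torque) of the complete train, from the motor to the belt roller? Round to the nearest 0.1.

19.4

Each stage contributes driven/driver: chain 52/39 = 1.3333, chain 106/21 = 5.0476, gear mesh 14/45 = 0.31111, chain 102/37 = 2.7568, gear mesh 151/45 = 3.3556.
Overall: 1.3333 × 5.0476 × 0.31111 × 2.7568 × 3.3556 = 19.369.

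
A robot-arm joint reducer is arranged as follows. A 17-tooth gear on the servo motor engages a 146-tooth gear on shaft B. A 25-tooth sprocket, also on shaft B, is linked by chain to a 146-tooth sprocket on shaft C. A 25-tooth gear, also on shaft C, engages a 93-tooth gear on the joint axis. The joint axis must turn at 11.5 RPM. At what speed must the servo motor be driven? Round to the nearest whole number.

Overall ratio R = 8.5882 × 5.84 × 3.72 = 186.58.
Required input speed = output speed × R = 11.5 × 186.58 = 2145.6 RPM.

2146 RPM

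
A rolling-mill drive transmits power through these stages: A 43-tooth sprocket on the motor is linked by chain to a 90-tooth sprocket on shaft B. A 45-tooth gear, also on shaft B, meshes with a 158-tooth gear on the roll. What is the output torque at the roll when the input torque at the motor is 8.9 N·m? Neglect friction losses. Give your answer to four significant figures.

65.40 N·m

After the chain (90/43): 8.9 × 2.093 = 18.628 N·m
After the gear mesh (158/45): 18.628 × 3.5111 = 65.405 N·m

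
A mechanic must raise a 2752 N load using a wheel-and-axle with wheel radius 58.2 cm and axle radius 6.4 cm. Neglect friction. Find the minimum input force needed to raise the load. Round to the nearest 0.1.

302.6 N

Wheel-and-axle MA = R/r = 58.2/6.4 = 9.0938.
Effort = load / MA = 2752 / 9.0938 = 302.63 N.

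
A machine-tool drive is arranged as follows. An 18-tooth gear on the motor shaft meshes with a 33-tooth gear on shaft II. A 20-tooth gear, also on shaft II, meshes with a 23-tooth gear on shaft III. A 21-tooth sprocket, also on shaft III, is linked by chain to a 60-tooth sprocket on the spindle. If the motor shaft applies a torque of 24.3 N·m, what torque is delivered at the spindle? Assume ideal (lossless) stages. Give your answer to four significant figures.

146.4 N·m

gear mesh 33/18 = 1.8333 → τ = 24.3·1.8333 = 44.55 N·m
gear mesh 23/20 = 1.15 → τ = 44.55·1.15 = 51.232 N·m
chain 60/21 = 2.8571 → τ = 51.232·2.8571 = 146.38 N·m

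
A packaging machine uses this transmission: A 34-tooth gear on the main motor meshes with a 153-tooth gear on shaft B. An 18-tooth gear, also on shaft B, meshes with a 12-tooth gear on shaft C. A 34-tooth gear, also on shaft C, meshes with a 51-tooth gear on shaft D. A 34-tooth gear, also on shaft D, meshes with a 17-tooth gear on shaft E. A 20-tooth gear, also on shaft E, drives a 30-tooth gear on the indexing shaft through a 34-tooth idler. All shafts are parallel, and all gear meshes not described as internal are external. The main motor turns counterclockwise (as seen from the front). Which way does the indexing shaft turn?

counterclockwise

the main motor → shaft B: external mesh, 1 reversal → CW.
shaft B → shaft C: external mesh, 1 reversal → CCW.
shaft C → shaft D: external mesh, 1 reversal → CW.
shaft D → shaft E: external mesh, 1 reversal → CCW.
shaft E → the indexing shaft: driver → idler → driven is 2 external meshes, 2 reversals → CCW.
6 reversals in total — an even number — so the indexing shaft turns the same way as the main motor.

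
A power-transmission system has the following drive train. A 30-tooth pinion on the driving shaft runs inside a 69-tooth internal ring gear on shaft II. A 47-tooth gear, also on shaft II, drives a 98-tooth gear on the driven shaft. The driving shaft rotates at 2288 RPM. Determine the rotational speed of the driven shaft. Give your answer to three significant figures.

477 RPM

the driving shaft → shaft II (internal gear, 69/30): 2288 ÷ 2.3 = 994.78 RPM
shaft II → the driven shaft (gear mesh, 98/47): 994.78 ÷ 2.0851 = 477.09 RPM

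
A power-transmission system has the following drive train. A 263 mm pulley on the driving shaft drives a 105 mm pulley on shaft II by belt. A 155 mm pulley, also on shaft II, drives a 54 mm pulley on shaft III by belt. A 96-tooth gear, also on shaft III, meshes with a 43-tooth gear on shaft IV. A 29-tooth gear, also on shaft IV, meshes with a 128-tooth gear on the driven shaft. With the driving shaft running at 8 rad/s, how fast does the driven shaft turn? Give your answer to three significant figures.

29.1 rad/s

the driving shaft → shaft II (belt, 105/263): 8 ÷ 0.39924 = 20.038 rad/s
shaft II → shaft III (belt, 54/155): 20.038 ÷ 0.34839 = 57.517 rad/s
shaft III → shaft IV (gear mesh, 43/96): 57.517 ÷ 0.44792 = 128.41 rad/s
shaft IV → the driven shaft (gear mesh, 128/29): 128.41 ÷ 4.4138 = 29.093 rad/s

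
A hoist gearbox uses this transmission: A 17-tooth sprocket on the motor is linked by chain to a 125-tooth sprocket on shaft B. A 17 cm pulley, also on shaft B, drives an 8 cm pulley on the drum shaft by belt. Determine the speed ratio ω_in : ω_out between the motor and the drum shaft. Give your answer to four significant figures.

Each stage contributes driven/driver: chain 125/17 = 7.3529, belt 8/17 = 0.47059.
Overall: 7.3529 × 0.47059 = 3.4602.

3.460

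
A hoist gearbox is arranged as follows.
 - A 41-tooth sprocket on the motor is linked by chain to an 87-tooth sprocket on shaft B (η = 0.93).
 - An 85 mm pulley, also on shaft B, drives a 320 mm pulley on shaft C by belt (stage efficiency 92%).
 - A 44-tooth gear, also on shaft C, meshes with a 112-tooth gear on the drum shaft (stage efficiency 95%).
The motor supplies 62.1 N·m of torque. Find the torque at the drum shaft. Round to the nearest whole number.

Chain: ratio = 87/41 = 2.122; torque at shaft B = 62.1 × 2.122 × 0.93 = 122.55 N·m.
Belt: ratio = 320/85 = 3.7647; torque at shaft C = 122.55 × 3.7647 × 0.92 = 424.45 N·m.
Gear mesh: ratio = 112/44 = 2.5455; torque at the drum shaft = 424.45 × 2.5455 × 0.95 = 1026.4 N·m.

1026 N·m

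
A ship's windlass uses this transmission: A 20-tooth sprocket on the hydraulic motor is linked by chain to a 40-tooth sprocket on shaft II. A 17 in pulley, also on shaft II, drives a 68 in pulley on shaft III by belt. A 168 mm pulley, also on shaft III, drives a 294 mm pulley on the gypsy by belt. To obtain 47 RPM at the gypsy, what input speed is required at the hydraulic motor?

658 RPM

Overall ratio R = 2 × 4 × 1.75 = 14.
Required input speed = output speed × R = 47 × 14 = 658 RPM.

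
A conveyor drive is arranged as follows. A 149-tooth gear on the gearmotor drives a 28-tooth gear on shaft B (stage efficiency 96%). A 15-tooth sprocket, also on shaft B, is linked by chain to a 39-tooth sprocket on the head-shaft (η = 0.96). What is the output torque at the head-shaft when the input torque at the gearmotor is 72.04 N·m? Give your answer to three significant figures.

32.4 N·m

gear mesh 28/149 = 0.18792 → τ = 72.04·0.18792·0.96 = 12.996 N·m
chain 39/15 = 2.6 → τ = 12.996·2.6·0.96 = 32.439 N·m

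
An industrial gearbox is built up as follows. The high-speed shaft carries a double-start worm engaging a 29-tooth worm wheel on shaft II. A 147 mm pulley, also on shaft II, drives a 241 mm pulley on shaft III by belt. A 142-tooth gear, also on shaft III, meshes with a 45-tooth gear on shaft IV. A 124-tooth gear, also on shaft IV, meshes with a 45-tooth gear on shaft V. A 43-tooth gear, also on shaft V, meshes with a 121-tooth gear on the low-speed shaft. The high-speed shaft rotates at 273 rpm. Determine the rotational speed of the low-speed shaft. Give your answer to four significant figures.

the high-speed shaft → shaft II (worm, 29/2): 273 ÷ 14.5 = 18.828 rpm
shaft II → shaft III (belt, 241/147): 18.828 ÷ 1.6395 = 11.484 rpm
shaft III → shaft IV (gear mesh, 45/142): 11.484 ÷ 0.3169 = 36.239 rpm
shaft IV → shaft V (gear mesh, 45/124): 36.239 ÷ 0.3629 = 99.857 rpm
shaft V → the low-speed shaft (gear mesh, 121/43): 99.857 ÷ 2.814 = 35.486 rpm

35.49 rpm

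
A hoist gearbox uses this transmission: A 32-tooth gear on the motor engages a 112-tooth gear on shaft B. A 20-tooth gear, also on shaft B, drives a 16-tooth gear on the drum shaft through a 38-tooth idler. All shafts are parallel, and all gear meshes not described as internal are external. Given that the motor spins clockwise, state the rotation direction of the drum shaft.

the motor → shaft B: external mesh, 1 reversal → CCW.
shaft B → the drum shaft: driver → idler → driven is 2 external meshes, 2 reversals → CCW.
3 reversals in total — an odd number — so the drum shaft turns opposite to the motor.

counterclockwise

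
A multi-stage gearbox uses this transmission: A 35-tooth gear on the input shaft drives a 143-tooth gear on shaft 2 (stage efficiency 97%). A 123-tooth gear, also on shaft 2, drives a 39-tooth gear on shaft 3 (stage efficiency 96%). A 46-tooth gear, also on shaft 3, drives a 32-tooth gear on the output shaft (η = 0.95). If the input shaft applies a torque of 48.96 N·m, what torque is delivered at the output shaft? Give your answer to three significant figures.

After the gear mesh (143/35): 48.96 × 4.0857 × 0.97 = 194.04 N·m
After the gear mesh (39/123): 194.04 × 0.31707 × 0.96 = 59.063 N·m
After the gear mesh (32/46): 59.063 × 0.69565 × 0.95 = 39.033 N·m

39.0 N·m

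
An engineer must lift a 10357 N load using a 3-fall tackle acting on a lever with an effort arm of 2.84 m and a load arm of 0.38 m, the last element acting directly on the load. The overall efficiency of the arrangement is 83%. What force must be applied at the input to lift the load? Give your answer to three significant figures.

557 N

Block-and-tackle MA = number of supporting rope parts = 3.
Lever MA = effort arm / load arm = 2.84/0.38 = 7.4737.
Combined ideal MA = 3 × 7.4737 = 22.421.
Actual MA = 22.421 × 0.83 = 18.609.
Effort = load / actual MA = 10357 / 18.609 = 556.54 N.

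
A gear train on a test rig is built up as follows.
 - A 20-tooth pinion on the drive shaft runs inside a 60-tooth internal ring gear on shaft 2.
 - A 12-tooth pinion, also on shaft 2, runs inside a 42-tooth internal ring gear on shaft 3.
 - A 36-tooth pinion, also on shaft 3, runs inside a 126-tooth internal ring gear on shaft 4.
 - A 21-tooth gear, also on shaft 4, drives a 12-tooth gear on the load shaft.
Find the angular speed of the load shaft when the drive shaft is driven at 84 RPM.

internal gear 60/20 = 3 → 84/3 = 28 RPM
internal gear 42/12 = 3.5 → 28/3.5 = 8 RPM
internal gear 126/36 = 3.5 → 8/3.5 = 2.2857 RPM
gear mesh 12/21 = 0.57143 → 2.2857/0.57143 = 4 RPM

4 RPM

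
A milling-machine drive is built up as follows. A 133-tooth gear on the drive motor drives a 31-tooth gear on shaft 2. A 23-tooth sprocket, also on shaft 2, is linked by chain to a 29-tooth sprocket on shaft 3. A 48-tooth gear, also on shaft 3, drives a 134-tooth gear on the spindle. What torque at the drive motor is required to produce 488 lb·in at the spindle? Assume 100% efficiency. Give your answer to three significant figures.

Overall ratio R = 0.23308 × 1.2609 × 2.7917 = 0.82043.
Input torque = output torque / R = 488 / 0.82043 = 594.81 lb·in.

595 lb·in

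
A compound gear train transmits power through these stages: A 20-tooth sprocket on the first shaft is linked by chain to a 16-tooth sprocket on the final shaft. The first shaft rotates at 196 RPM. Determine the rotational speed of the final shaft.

the first shaft → the final shaft (chain, 16/20): 196 ÷ 0.8 = 245 RPM

245 RPM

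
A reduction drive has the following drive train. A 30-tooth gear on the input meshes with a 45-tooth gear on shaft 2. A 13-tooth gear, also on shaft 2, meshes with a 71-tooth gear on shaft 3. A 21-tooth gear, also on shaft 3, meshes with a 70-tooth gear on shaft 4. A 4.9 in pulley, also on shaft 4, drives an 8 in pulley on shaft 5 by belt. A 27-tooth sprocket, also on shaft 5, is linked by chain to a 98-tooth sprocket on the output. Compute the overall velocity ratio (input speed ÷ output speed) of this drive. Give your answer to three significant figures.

162

Each stage contributes driven/driver: gear mesh 45/30 = 1.5, gear mesh 71/13 = 5.4615, gear mesh 70/21 = 3.3333, belt 8/4.9 = 1.6327, chain 98/27 = 3.6296.
Overall: 1.5 × 5.4615 × 3.3333 × 1.6327 × 3.6296 = 161.82.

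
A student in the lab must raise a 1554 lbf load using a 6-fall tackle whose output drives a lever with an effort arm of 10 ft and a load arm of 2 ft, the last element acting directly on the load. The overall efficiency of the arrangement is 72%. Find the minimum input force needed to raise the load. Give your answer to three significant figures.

71.9 lbf

Block-and-tackle MA = number of supporting rope parts = 6.
Lever MA = effort arm / load arm = 10/2 = 5.
Combined ideal MA = 6 × 5 = 30.
Actual MA = 30 × 0.72 = 21.6.
Effort = load / actual MA = 1554 / 21.6 = 71.944 lbf.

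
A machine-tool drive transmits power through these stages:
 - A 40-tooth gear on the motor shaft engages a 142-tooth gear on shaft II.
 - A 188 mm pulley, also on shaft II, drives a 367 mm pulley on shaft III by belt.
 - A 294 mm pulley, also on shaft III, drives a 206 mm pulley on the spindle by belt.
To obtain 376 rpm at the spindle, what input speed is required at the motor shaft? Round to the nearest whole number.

1826 rpm

Overall ratio R = 3.55 × 1.9521 × 0.70068 = 4.8558.
Required input speed = output speed × R = 376 × 4.8558 = 1825.8 rpm.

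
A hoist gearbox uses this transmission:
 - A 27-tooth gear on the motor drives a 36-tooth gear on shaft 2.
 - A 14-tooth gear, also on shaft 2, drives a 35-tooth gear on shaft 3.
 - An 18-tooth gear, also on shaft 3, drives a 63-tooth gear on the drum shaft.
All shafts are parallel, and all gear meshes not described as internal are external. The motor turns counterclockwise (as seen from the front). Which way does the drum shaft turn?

the motor → shaft 2: external mesh, 1 reversal → CW.
shaft 2 → shaft 3: external mesh, 1 reversal → CCW.
shaft 3 → the drum shaft: external mesh, 1 reversal → CW.
3 reversals in total — an odd number — so the drum shaft turns opposite to the motor.

clockwise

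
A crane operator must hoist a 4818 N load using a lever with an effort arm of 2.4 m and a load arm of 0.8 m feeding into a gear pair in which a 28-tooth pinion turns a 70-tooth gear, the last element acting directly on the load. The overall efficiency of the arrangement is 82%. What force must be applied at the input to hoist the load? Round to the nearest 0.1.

783.4 N

Lever MA = effort arm / load arm = 2.4/0.8 = 3.
Gear pair MA = 70/28 = 2.5.
Combined ideal MA = 3 × 2.5 = 7.5.
Actual MA = 7.5 × 0.82 = 6.15.
Effort = load / actual MA = 4818 / 6.15 = 783.41 N.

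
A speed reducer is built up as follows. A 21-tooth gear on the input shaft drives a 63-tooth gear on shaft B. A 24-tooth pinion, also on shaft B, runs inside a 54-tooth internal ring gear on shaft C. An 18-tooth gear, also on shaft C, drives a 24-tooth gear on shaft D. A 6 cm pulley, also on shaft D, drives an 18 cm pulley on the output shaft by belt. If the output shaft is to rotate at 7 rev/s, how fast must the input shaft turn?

Overall ratio R = 3 × 2.25 × 1.3333 × 3 = 27.
Required input speed = output speed × R = 7 × 27 = 189 rev/s.

189 rev/s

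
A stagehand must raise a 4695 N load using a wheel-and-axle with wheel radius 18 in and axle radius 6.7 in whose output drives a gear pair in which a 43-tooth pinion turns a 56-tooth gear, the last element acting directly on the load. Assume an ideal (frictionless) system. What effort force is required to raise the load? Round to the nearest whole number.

Wheel-and-axle MA = R/r = 18/6.7 = 2.6866.
Gear pair MA = 56/43 = 1.3023.
Combined ideal MA = 2.6866 × 1.3023 = 3.4988.
Effort = load / MA = 4695 / 3.4988 = 1341.9 N.

1342 N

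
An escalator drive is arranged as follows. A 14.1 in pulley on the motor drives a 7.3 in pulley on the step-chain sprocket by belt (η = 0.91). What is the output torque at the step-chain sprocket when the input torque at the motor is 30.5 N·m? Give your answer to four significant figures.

14.37 N·m

belt 7.3/14.1 = 0.51773 → τ = 30.5·0.51773·0.91 = 14.37 N·m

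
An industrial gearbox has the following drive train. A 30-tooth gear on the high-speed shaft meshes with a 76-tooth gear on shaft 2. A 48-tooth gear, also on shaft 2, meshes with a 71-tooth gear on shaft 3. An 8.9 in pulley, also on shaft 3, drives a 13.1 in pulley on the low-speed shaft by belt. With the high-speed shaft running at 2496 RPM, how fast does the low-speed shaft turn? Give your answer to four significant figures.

the high-speed shaft → shaft 2 (gear mesh, 76/30): 2496 ÷ 2.5333 = 985.26 RPM
shaft 2 → shaft 3 (gear mesh, 71/48): 985.26 ÷ 1.4792 = 666.09 RPM
shaft 3 → the low-speed shaft (belt, 13.1/8.9): 666.09 ÷ 1.4719 = 452.54 RPM

452.5 RPM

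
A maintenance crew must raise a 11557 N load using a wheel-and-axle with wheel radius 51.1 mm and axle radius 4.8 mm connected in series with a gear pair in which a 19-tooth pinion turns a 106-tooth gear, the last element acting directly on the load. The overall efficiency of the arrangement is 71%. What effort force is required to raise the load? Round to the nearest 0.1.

274.1 N

Wheel-and-axle MA = R/r = 51.1/4.8 = 10.646.
Gear pair MA = 106/19 = 5.5789.
Combined ideal MA = 10.646 × 5.5789 = 59.393.
Actual MA = 59.393 × 0.71 = 42.169.
Effort = load / actual MA = 11557 / 42.169 = 274.07 N.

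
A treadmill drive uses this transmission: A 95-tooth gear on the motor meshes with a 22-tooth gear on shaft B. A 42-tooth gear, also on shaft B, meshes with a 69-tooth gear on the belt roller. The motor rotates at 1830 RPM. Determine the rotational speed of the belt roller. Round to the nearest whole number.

4810 RPM

the motor → shaft B (gear mesh, 22/95): 1830 ÷ 0.23158 = 7902.3 RPM
shaft B → the belt roller (gear mesh, 69/42): 7902.3 ÷ 1.6429 = 4810.1 RPM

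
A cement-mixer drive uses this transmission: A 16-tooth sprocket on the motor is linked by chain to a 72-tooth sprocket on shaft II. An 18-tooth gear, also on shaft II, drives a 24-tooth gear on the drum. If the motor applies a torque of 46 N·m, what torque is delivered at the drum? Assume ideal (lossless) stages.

276 N·m

After the chain (72/16): 46 × 4.5 = 207 N·m
After the gear mesh (24/18): 207 × 1.3333 = 276 N·m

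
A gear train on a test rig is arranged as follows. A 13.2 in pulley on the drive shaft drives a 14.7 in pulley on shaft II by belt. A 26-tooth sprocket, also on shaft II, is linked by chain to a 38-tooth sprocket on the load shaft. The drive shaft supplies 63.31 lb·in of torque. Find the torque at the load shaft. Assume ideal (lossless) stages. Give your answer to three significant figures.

103 lb·in

Belt: ratio = 14.7/13.2 = 1.1136; torque at shaft II = 63.31 × 1.1136 = 70.504 lb·in.
Chain: ratio = 38/26 = 1.4615; torque at the load shaft = 70.504 × 1.4615 = 103.04 lb·in.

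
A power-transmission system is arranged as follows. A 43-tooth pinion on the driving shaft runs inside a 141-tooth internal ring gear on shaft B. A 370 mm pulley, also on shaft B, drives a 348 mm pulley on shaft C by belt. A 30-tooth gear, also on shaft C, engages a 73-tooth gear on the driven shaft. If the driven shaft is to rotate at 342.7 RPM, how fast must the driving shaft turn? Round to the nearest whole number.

Overall ratio R = 3.2791 × 0.94054 × 2.4333 = 7.5046.
Required input speed = output speed × R = 342.7 × 7.5046 = 2571.8 RPM.

2572 RPM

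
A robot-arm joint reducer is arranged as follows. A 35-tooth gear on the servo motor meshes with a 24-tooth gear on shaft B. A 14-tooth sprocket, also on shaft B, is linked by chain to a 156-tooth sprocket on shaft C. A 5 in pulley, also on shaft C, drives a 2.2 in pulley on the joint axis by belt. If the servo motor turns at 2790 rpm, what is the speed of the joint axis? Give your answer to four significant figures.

829.9 rpm

gear mesh 24/35 = 0.68571 → 2790/0.68571 = 4068.8 rpm
chain 156/14 = 11.143 → 4068.8/11.143 = 365.14 rpm
belt 2.2/5 = 0.44 → 365.14/0.44 = 829.87 rpm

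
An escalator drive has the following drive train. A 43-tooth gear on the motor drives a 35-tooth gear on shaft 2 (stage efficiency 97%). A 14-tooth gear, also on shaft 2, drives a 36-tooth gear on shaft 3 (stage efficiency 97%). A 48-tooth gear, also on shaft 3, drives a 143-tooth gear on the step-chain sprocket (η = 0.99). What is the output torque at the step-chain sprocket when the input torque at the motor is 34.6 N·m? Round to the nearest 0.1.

201.0 N·m

Gear mesh: ratio = 35/43 = 0.81395; torque at shaft 2 = 34.6 × 0.81395 × 0.97 = 27.318 N·m.
Gear mesh: ratio = 36/14 = 2.5714; torque at shaft 3 = 27.318 × 2.5714 × 0.97 = 68.139 N·m.
Gear mesh: ratio = 143/48 = 2.9792; torque at the step-chain sprocket = 68.139 × 2.9792 × 0.99 = 200.97 N·m.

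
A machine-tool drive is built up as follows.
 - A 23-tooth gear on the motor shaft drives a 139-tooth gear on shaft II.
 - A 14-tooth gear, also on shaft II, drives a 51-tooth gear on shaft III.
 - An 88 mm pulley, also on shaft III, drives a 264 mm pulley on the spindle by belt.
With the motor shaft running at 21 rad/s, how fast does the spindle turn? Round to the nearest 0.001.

0.318 rad/s

Gear mesh: ratio = 139/23 = 6.0435, so shaft II turns at 21 / 6.0435 = 3.4748 rad/s.
Gear mesh: ratio = 51/14 = 3.6429, so shaft III turns at 3.4748 / 3.6429 = 0.95387 rad/s.
Belt: ratio = 264/88 = 3, so the spindle turns at 0.95387 / 3 = 0.31796 rad/s.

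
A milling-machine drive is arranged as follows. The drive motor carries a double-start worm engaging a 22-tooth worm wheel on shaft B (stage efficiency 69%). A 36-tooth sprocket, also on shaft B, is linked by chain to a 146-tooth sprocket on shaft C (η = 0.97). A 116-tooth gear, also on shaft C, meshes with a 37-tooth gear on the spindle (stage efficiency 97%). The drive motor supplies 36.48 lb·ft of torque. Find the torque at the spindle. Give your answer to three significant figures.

337 lb·ft

Worm: ratio = 22/2 = 11; torque at shaft B = 36.48 × 11 × 0.69 = 276.88 lb·ft.
Chain: ratio = 146/36 = 4.0556; torque at shaft C = 276.88 × 4.0556 × 0.97 = 1089.2 lb·ft.
Gear mesh: ratio = 37/116 = 0.31897; torque at the spindle = 1089.2 × 0.31897 × 0.97 = 337 lb·ft.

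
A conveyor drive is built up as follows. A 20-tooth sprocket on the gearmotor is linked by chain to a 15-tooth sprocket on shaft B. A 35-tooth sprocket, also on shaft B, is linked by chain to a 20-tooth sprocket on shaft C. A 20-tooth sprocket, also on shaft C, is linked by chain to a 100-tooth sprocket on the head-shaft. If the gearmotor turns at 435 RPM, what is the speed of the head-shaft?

203 RPM

Chain: ratio = 15/20 = 0.75, so shaft B turns at 435 / 0.75 = 580 RPM.
Chain: ratio = 20/35 = 0.57143, so shaft C turns at 580 / 0.57143 = 1015 RPM.
Chain: ratio = 100/20 = 5, so the head-shaft turns at 1015 / 5 = 203 RPM.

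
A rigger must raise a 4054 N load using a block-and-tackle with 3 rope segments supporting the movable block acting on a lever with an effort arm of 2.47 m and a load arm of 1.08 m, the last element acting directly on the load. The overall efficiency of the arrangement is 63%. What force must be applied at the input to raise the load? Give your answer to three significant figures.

Block-and-tackle MA = number of supporting rope parts = 3.
Lever MA = effort arm / load arm = 2.47/1.08 = 2.287.
Combined ideal MA = 3 × 2.287 = 6.8611.
Actual MA = 6.8611 × 0.63 = 4.3225.
Effort = load / actual MA = 4054 / 4.3225 = 937.88 N.

938 N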